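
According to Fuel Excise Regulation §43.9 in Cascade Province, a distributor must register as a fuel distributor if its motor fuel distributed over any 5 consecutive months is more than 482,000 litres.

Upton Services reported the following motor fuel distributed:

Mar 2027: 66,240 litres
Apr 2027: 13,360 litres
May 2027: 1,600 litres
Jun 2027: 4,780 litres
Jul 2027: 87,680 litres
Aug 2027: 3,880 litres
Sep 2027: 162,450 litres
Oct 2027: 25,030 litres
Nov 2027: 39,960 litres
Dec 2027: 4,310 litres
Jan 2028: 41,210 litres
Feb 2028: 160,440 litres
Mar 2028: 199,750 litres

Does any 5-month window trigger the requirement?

Mar 2027–Jul 2027: 66,240 litres + 13,360 litres + 1,600 litres + 4,780 litres + 87,680 litres = 173,660 litres (under)
Apr 2027–Aug 2027: 13,360 litres + 1,600 litres + 4,780 litres + 87,680 litres + 3,880 litres = 111,300 litres (under)
May 2027–Sep 2027: 1,600 litres + 4,780 litres + 87,680 litres + 3,880 litres + 162,450 litres = 260,390 litres (under)
Jun 2027–Oct 2027: 4,780 litres + 87,680 litres + 3,880 litres + 162,450 litres + 25,030 litres = 283,820 litres (under)
Jul 2027–Nov 2027: 87,680 litres + 3,880 litres + 162,450 litres + 25,030 litres + 39,960 litres = 319,000 litres (under)
Aug 2027–Dec 2027: 3,880 litres + 162,450 litres + 25,030 litres + 39,960 litres + 4,310 litres = 235,630 litres (under)
Sep 2027–Jan 2028: 162,450 litres + 25,030 litres + 39,960 litres + 4,310 litres + 41,210 litres = 272,960 litres (under)
Oct 2027–Feb 2028: 25,030 litres + 39,960 litres + 4,310 litres + 41,210 litres + 160,440 litres = 270,950 litres (under)
Nov 2027–Mar 2028: 39,960 litres + 4,310 litres + 41,210 litres + 160,440 litres + 199,750 litres = 445,670 litres (under)
No window exceeds 482,000 litres.

No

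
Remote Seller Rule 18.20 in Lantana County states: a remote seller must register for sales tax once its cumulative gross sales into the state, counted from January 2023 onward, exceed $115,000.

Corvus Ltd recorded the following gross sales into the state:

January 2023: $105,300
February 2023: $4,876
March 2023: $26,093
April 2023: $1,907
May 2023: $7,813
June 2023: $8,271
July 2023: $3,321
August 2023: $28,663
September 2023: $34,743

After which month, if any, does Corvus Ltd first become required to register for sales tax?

Through January 2023: $105,300
Through February 2023: $110,176
Through March 2023: $136,269 ← exceeds threshold

March 2023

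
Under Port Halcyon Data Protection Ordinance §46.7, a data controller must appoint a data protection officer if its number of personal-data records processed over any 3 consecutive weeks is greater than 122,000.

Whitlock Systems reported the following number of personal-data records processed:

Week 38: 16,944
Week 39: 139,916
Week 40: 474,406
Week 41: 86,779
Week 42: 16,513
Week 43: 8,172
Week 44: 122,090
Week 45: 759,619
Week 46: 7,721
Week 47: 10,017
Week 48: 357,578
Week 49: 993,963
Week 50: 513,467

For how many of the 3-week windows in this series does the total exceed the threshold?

Week 38–Week 40: 16,944 + 139,916 + 474,406 = 631,266 (over)
Week 39–Week 41: 139,916 + 474,406 + 86,779 = 701,101 (over)
Week 40–Week 42: 474,406 + 86,779 + 16,513 = 577,698 (over)
Week 41–Week 43: 86,779 + 16,513 + 8,172 = 111,464 (under)
Week 42–Week 44: 16,513 + 8,172 + 122,090 = 146,775 (over)
Week 43–Week 45: 8,172 + 122,090 + 759,619 = 889,881 (over)
Week 44–Week 46: 122,090 + 759,619 + 7,721 = 889,430 (over)
Week 45–Week 47: 759,619 + 7,721 + 10,017 = 777,357 (over)
Week 46–Week 48: 7,721 + 10,017 + 357,578 = 375,316 (over)
Week 47–Week 49: 10,017 + 357,578 + 993,963 = 1,361,558 (over)
Week 48–Week 50: 357,578 + 993,963 + 513,467 = 1,865,008 (over)
10 windows exceed the threshold.

10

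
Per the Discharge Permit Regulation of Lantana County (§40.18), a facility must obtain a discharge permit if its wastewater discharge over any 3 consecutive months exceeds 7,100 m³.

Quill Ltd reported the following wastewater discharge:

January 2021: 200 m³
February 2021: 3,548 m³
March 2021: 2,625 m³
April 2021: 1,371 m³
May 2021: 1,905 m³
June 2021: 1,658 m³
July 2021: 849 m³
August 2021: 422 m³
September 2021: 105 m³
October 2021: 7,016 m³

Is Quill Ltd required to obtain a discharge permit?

January 2021–March 2021: 200 m³ + 3,548 m³ + 2,625 m³ = 6,373 m³ (under)
February 2021–April 2021: 3,548 m³ + 2,625 m³ + 1,371 m³ = 7,544 m³ (over)
March 2021–May 2021: 2,625 m³ + 1,371 m³ + 1,905 m³ = 5,901 m³ (under)
April 2021–June 2021: 1,371 m³ + 1,905 m³ + 1,658 m³ = 4,934 m³ (under)
May 2021–July 2021: 1,905 m³ + 1,658 m³ + 849 m³ = 4,412 m³ (under)
June 2021–August 2021: 1,658 m³ + 849 m³ + 422 m³ = 2,929 m³ (under)
July 2021–September 2021: 849 m³ + 422 m³ + 105 m³ = 1,376 m³ (under)
August 2021–October 2021: 422 m³ + 105 m³ + 7,016 m³ = 7,543 m³ (over)
At least one window exceeds 7,100 m³.

Yes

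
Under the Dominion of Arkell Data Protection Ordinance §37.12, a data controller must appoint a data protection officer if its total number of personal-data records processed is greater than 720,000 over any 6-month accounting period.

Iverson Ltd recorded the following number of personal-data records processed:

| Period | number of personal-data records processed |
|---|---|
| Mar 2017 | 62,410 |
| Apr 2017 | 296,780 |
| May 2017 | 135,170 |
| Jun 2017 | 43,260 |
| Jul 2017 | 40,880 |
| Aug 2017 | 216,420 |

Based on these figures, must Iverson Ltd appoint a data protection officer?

Yes

Total number of personal-data records processed: 62,410 + 296,780 + 135,170 + 43,260 + 40,880 + 216,420 = 794,920.
794,920 > 720,000, so the threshold is exceeded.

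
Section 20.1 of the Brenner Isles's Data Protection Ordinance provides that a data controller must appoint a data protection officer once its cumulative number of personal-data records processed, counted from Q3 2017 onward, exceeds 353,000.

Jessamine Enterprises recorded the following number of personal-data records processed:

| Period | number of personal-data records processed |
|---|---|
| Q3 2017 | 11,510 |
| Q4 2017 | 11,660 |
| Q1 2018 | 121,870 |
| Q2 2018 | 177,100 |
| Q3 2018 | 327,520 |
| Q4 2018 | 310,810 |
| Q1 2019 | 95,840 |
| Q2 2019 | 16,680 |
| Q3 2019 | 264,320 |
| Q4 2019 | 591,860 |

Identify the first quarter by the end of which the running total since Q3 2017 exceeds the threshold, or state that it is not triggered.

Through Q3 2017: 11,510
Through Q4 2017: 23,170
Through Q1 2018: 145,040
Through Q2 2018: 322,140
Through Q3 2018: 649,660 ← exceeds threshold

Q3 2018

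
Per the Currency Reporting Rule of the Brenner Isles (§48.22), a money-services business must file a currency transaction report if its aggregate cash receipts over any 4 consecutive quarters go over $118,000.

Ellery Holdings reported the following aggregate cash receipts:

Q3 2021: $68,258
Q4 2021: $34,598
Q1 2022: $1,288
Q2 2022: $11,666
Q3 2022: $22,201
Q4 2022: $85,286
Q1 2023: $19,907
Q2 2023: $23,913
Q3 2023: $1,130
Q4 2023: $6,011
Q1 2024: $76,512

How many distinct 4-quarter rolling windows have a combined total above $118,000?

Q3 2021–Q2 2022: $68,258 + $34,598 + $1,288 + $11,666 = $115,810 (under)
Q4 2021–Q3 2022: $34,598 + $1,288 + $11,666 + $22,201 = $69,753 (under)
Q1 2022–Q4 2022: $1,288 + $11,666 + $22,201 + $85,286 = $120,441 (over)
Q2 2022–Q1 2023: $11,666 + $22,201 + $85,286 + $19,907 = $139,060 (over)
Q3 2022–Q2 2023: $22,201 + $85,286 + $19,907 + $23,913 = $151,307 (over)
Q4 2022–Q3 2023: $85,286 + $19,907 + $23,913 + $1,130 = $130,236 (over)
Q1 2023–Q4 2023: $19,907 + $23,913 + $1,130 + $6,011 = $50,961 (under)
Q2 2023–Q1 2024: $23,913 + $1,130 + $6,011 + $76,512 = $107,566 (under)
4 windows exceed the threshold.

4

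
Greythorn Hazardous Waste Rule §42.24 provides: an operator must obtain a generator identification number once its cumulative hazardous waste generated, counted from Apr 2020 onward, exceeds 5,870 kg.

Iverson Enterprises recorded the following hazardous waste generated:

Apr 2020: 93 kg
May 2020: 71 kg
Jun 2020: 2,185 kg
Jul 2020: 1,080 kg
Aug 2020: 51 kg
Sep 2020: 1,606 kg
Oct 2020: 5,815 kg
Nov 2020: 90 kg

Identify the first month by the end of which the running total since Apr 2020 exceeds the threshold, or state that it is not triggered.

Oct 2020

Through Apr 2020: 93 kg
Through May 2020: 164 kg
Through Jun 2020: 2,349 kg
Through Jul 2020: 3,429 kg
Through Aug 2020: 3,480 kg
Through Sep 2020: 5,086 kg
Through Oct 2020: 10,901 kg ← exceeds threshold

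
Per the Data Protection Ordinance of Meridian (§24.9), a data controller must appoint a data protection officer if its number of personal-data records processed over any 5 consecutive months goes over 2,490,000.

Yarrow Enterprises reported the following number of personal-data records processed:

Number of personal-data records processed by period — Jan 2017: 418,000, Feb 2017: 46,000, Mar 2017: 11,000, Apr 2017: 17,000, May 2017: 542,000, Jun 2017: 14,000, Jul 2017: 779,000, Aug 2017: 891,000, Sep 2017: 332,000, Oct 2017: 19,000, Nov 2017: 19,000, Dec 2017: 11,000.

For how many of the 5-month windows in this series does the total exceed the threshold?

Jan 2017–May 2017: 418,000 + 46,000 + 11,000 + 17,000 + 542,000 = 1,034,000 (under)
Feb 2017–Jun 2017: 46,000 + 11,000 + 17,000 + 542,000 + 14,000 = 630,000 (under)
Mar 2017–Jul 2017: 11,000 + 17,000 + 542,000 + 14,000 + 779,000 = 1,363,000 (under)
Apr 2017–Aug 2017: 17,000 + 542,000 + 14,000 + 779,000 + 891,000 = 2,243,000 (under)
May 2017–Sep 2017: 542,000 + 14,000 + 779,000 + 891,000 + 332,000 = 2,558,000 (over)
Jun 2017–Oct 2017: 14,000 + 779,000 + 891,000 + 332,000 + 19,000 = 2,035,000 (under)
Jul 2017–Nov 2017: 779,000 + 891,000 + 332,000 + 19,000 + 19,000 = 2,040,000 (under)
Aug 2017–Dec 2017: 891,000 + 332,000 + 19,000 + 19,000 + 11,000 = 1,272,000 (under)
1 window exceeds the threshold.

1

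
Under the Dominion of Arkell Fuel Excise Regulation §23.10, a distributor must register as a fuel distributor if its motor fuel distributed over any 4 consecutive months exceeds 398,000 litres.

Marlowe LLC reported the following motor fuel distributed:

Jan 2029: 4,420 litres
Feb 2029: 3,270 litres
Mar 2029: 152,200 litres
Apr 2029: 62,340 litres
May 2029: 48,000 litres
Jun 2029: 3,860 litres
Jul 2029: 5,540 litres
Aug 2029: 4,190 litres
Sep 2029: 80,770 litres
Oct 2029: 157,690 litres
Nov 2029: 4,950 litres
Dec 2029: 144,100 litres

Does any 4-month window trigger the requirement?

No

Jan 2029–Apr 2029: 4,420 litres + 3,270 litres + 152,200 litres + 62,340 litres = 222,230 litres (under)
Feb 2029–May 2029: 3,270 litres + 152,200 litres + 62,340 litres + 48,000 litres = 265,810 litres (under)
Mar 2029–Jun 2029: 152,200 litres + 62,340 litres + 48,000 litres + 3,860 litres = 266,400 litres (under)
Apr 2029–Jul 2029: 62,340 litres + 48,000 litres + 3,860 litres + 5,540 litres = 119,740 litres (under)
May 2029–Aug 2029: 48,000 litres + 3,860 litres + 5,540 litres + 4,190 litres = 61,590 litres (under)
Jun 2029–Sep 2029: 3,860 litres + 5,540 litres + 4,190 litres + 80,770 litres = 94,360 litres (under)
Jul 2029–Oct 2029: 5,540 litres + 4,190 litres + 80,770 litres + 157,690 litres = 248,190 litres (under)
Aug 2029–Nov 2029: 4,190 litres + 80,770 litres + 157,690 litres + 4,950 litres = 247,600 litres (under)
Sep 2029–Dec 2029: 80,770 litres + 157,690 litres + 4,950 litres + 144,100 litres = 387,510 litres (under)
No window exceeds 398,000 litres.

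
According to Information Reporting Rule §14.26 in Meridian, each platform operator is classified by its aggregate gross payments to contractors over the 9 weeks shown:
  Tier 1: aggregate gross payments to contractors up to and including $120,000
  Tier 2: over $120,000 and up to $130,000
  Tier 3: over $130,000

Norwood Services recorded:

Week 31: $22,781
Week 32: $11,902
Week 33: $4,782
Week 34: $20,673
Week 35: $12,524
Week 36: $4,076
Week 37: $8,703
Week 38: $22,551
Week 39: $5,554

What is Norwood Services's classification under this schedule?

Tier 1

Aggregate gross payments to contractors: $22,781 + $11,902 + $4,782 + $20,673 + $12,524 + $4,076 + $8,703 + $22,551 + $5,554 = $113,546.
$113,546 ≤ $120,000, so Tier 1 applies.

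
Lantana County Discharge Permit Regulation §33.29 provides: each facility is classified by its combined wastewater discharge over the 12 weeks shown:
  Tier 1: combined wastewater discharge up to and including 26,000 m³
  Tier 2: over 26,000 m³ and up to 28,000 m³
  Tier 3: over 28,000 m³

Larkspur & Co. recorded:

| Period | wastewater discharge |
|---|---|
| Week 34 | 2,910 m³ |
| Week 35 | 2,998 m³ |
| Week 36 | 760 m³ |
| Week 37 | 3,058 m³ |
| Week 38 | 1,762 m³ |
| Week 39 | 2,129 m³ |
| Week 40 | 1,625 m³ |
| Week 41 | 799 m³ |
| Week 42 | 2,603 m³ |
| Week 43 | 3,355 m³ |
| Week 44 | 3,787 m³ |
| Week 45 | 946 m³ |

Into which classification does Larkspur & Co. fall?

Tier 2

Combined wastewater discharge: 2,910 m³ + 2,998 m³ + 760 m³ + 3,058 m³ + 1,762 m³ + 2,129 m³ + 1,625 m³ + 799 m³ + 2,603 m³ + 3,355 m³ + 3,787 m³ + 946 m³ = 26,732 m³.
26,000 m³ < 26,732 m³ ≤ 28,000 m³, so Tier 2 applies.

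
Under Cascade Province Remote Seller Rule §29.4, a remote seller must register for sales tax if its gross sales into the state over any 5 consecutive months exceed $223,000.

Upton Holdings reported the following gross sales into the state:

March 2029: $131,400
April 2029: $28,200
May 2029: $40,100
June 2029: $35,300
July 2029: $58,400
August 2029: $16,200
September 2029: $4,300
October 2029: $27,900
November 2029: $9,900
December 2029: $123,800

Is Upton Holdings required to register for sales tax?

Yes

March 2029–July 2029: $131,400 + $28,200 + $40,100 + $35,300 + $58,400 = $293,400 (over)
April 2029–August 2029: $28,200 + $40,100 + $35,300 + $58,400 + $16,200 = $178,200 (under)
May 2029–September 2029: $40,100 + $35,300 + $58,400 + $16,200 + $4,300 = $154,300 (under)
June 2029–October 2029: $35,300 + $58,400 + $16,200 + $4,300 + $27,900 = $142,100 (under)
July 2029–November 2029: $58,400 + $16,200 + $4,300 + $27,900 + $9,900 = $116,700 (under)
August 2029–December 2029: $16,200 + $4,300 + $27,900 + $9,900 + $123,800 = $182,100 (under)
At least one window exceeds $223,000.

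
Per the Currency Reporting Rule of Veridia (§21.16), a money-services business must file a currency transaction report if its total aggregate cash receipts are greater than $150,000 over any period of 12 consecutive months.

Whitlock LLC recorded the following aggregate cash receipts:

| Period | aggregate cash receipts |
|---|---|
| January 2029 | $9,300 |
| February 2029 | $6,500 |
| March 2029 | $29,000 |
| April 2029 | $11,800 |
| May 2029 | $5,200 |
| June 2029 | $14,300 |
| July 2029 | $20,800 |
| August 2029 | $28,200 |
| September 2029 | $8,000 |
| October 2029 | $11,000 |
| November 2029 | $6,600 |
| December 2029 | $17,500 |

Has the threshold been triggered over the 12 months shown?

Total aggregate cash receipts: $9,300 + $6,500 + $29,000 + $11,800 + $5,200 + $14,300 + $20,800 + $28,200 + $8,000 + $11,000 + $6,600 + $17,500 = $168,200.
$168,200 > $150,000, so the threshold is exceeded.

Yes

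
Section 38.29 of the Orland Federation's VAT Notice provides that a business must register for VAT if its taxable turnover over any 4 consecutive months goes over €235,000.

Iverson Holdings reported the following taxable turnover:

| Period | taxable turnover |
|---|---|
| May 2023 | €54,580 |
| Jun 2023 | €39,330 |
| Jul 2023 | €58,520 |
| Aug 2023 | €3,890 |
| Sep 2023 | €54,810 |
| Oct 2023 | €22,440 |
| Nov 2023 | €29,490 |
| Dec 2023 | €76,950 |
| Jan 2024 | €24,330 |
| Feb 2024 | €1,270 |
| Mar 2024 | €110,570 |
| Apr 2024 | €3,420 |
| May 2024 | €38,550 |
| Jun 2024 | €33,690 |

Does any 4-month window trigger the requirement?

No

May 2023–Aug 2023: €54,580 + €39,330 + €58,520 + €3,890 = €156,320 (under)
Jun 2023–Sep 2023: €39,330 + €58,520 + €3,890 + €54,810 = €156,550 (under)
Jul 2023–Oct 2023: €58,520 + €3,890 + €54,810 + €22,440 = €139,660 (under)
Aug 2023–Nov 2023: €3,890 + €54,810 + €22,440 + €29,490 = €110,630 (under)
Sep 2023–Dec 2023: €54,810 + €22,440 + €29,490 + €76,950 = €183,690 (under)
Oct 2023–Jan 2024: €22,440 + €29,490 + €76,950 + €24,330 = €153,210 (under)
Nov 2023–Feb 2024: €29,490 + €76,950 + €24,330 + €1,270 = €132,040 (under)
Dec 2023–Mar 2024: €76,950 + €24,330 + €1,270 + €110,570 = €213,120 (under)
Jan 2024–Apr 2024: €24,330 + €1,270 + €110,570 + €3,420 = €139,590 (under)
Feb 2024–May 2024: €1,270 + €110,570 + €3,420 + €38,550 = €153,810 (under)
Mar 2024–Jun 2024: €110,570 + €3,420 + €38,550 + €33,690 = €186,230 (under)
No window exceeds €235,000.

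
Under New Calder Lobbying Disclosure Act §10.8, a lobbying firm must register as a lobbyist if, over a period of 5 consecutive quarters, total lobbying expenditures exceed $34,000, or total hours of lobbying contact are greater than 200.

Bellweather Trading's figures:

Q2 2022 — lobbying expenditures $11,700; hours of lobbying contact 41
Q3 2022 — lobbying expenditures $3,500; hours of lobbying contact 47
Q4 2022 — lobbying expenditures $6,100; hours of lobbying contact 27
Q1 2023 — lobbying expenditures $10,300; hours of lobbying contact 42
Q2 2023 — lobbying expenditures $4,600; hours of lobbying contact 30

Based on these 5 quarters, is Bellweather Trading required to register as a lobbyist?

Yes

Total lobbying expenditures: $11,700 + $3,500 + $6,100 + $10,300 + $4,600 = $36,200 (> $34,000).
Total hours of lobbying contact: 41 + 47 + 27 + 42 + 30 = 187 (≤ 200).
The test is 'or': at least one threshold is exceeded.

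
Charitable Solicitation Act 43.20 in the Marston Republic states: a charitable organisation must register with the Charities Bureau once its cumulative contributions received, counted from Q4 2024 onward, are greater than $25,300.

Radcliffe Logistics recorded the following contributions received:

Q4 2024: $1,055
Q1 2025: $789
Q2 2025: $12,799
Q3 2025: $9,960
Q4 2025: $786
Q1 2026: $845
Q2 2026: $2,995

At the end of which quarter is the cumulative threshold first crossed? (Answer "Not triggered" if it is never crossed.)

Q4 2025

Through Q4 2024: $1,055
Through Q1 2025: $1,844
Through Q2 2025: $14,643
Through Q3 2025: $24,603
Through Q4 2025: $25,389 ← exceeds threshold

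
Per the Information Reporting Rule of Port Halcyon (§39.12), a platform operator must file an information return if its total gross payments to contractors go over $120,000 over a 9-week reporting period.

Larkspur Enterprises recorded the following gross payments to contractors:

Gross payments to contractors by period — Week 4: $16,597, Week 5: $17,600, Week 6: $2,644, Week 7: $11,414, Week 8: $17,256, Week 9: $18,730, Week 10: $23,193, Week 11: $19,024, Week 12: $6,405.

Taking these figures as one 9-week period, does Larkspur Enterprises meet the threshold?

Total gross payments to contractors: $16,597 + $17,600 + $2,644 + $11,414 + $17,256 + $18,730 + $23,193 + $19,024 + $6,405 = $132,863.
$132,863 > $120,000, so the threshold is exceeded.

Yes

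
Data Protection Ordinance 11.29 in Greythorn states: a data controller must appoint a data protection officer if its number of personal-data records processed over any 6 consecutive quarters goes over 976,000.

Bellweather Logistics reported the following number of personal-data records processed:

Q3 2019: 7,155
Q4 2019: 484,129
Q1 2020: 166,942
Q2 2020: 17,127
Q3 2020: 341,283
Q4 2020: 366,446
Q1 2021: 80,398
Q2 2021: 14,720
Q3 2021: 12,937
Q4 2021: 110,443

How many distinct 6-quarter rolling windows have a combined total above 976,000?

Q3 2019–Q4 2020: 7,155 + 484,129 + 166,942 + 17,127 + 341,283 + 366,446 = 1,383,082 (over)
Q4 2019–Q1 2021: 484,129 + 166,942 + 17,127 + 341,283 + 366,446 + 80,398 = 1,456,325 (over)
Q1 2020–Q2 2021: 166,942 + 17,127 + 341,283 + 366,446 + 80,398 + 14,720 = 986,916 (over)
Q2 2020–Q3 2021: 17,127 + 341,283 + 366,446 + 80,398 + 14,720 + 12,937 = 832,911 (under)
Q3 2020–Q4 2021: 341,283 + 366,446 + 80,398 + 14,720 + 12,937 + 110,443 = 926,227 (under)
3 windows exceed the threshold.

3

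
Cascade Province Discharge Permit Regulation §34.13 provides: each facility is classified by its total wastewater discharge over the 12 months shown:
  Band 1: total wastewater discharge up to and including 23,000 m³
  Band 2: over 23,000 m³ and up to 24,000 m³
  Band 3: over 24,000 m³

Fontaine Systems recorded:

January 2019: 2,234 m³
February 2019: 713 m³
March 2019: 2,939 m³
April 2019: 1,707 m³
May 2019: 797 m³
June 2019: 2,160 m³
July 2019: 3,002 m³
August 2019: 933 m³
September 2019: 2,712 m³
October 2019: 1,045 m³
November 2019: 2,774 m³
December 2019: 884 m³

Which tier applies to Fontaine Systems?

Total wastewater discharge: 2,234 m³ + 713 m³ + 2,939 m³ + 1,707 m³ + 797 m³ + 2,160 m³ + 3,002 m³ + 933 m³ + 2,712 m³ + 1,045 m³ + 2,774 m³ + 884 m³ = 21,900 m³.
21,900 m³ ≤ 23,000 m³, so Band 1 applies.

Band 1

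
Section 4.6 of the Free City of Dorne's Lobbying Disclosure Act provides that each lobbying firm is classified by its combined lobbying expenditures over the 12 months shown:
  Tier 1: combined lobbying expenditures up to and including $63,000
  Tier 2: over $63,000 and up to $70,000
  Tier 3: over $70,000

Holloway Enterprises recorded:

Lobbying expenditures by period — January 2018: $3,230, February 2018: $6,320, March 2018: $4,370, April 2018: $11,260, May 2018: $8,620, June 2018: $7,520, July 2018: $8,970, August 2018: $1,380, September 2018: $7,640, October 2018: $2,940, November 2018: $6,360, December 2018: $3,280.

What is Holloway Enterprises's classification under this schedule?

Combined lobbying expenditures: $3,230 + $6,320 + $4,370 + $11,260 + $8,620 + $7,520 + $8,970 + $1,380 + $7,640 + $2,940 + $6,360 + $3,280 = $71,890.
$71,890 > $70,000, so Tier 3 applies.

Tier 3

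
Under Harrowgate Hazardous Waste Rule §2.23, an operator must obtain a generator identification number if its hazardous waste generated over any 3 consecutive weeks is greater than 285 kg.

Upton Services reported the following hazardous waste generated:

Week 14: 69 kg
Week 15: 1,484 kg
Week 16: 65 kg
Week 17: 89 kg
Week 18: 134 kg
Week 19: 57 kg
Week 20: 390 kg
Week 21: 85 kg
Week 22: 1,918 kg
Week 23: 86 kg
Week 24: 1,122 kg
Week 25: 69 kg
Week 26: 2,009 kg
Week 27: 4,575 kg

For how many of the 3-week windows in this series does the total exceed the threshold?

Week 14–Week 16: 69 kg + 1,484 kg + 65 kg = 1,618 kg (over)
Week 15–Week 17: 1,484 kg + 65 kg + 89 kg = 1,638 kg (over)
Week 16–Week 18: 65 kg + 89 kg + 134 kg = 288 kg (over)
Week 17–Week 19: 89 kg + 134 kg + 57 kg = 280 kg (under)
Week 18–Week 20: 134 kg + 57 kg + 390 kg = 581 kg (over)
Week 19–Week 21: 57 kg + 390 kg + 85 kg = 532 kg (over)
Week 20–Week 22: 390 kg + 85 kg + 1,918 kg = 2,393 kg (over)
Week 21–Week 23: 85 kg + 1,918 kg + 86 kg = 2,089 kg (over)
Week 22–Week 24: 1,918 kg + 86 kg + 1,122 kg = 3,126 kg (over)
Week 23–Week 25: 86 kg + 1,122 kg + 69 kg = 1,277 kg (over)
Week 24–Week 26: 1,122 kg + 69 kg + 2,009 kg = 3,200 kg (over)
Week 25–Week 27: 69 kg + 2,009 kg + 4,575 kg = 6,653 kg (over)
11 windows exceed the threshold.

11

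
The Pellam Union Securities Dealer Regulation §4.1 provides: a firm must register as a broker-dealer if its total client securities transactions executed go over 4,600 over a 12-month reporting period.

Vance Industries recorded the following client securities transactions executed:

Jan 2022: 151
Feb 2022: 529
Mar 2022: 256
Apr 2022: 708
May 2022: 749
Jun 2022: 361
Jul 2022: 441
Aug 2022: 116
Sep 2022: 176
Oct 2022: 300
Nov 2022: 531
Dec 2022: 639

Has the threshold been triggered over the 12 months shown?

Total client securities transactions executed: 151 + 529 + 256 + 708 + 749 + 361 + 441 + 116 + 176 + 300 + 531 + 639 = 4,957.
4,957 > 4,600, so the threshold is exceeded.

Yes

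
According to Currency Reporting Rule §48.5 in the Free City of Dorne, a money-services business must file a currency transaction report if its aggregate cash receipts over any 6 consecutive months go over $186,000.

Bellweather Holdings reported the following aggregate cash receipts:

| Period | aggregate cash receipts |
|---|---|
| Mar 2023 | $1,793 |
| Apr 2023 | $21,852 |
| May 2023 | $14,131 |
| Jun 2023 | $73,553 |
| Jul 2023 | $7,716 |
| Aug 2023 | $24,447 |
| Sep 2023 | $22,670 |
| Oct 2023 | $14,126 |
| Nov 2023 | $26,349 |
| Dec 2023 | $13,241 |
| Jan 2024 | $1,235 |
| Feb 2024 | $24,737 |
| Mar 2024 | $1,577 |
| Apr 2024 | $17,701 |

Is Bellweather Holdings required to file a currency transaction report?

No

Mar 2023–Aug 2023: $1,793 + $21,852 + $14,131 + $73,553 + $7,716 + $24,447 = $143,492 (under)
Apr 2023–Sep 2023: $21,852 + $14,131 + $73,553 + $7,716 + $24,447 + $22,670 = $164,369 (under)
May 2023–Oct 2023: $14,131 + $73,553 + $7,716 + $24,447 + $22,670 + $14,126 = $156,643 (under)
Jun 2023–Nov 2023: $73,553 + $7,716 + $24,447 + $22,670 + $14,126 + $26,349 = $168,861 (under)
Jul 2023–Dec 2023: $7,716 + $24,447 + $22,670 + $14,126 + $26,349 + $13,241 = $108,549 (under)
Aug 2023–Jan 2024: $24,447 + $22,670 + $14,126 + $26,349 + $13,241 + $1,235 = $102,068 (under)
Sep 2023–Feb 2024: $22,670 + $14,126 + $26,349 + $13,241 + $1,235 + $24,737 = $102,358 (under)
Oct 2023–Mar 2024: $14,126 + $26,349 + $13,241 + $1,235 + $24,737 + $1,577 = $81,265 (under)
Nov 2023–Apr 2024: $26,349 + $13,241 + $1,235 + $24,737 + $1,577 + $17,701 = $84,840 (under)
No window exceeds $186,000.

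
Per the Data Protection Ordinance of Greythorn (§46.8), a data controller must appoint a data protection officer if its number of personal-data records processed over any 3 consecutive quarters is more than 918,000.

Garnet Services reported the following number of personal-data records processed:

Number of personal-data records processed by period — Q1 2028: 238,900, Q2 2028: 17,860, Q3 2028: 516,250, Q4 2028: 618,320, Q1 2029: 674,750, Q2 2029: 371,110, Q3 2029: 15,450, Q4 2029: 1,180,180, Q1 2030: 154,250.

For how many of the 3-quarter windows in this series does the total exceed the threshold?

6

Q1 2028–Q3 2028: 238,900 + 17,860 + 516,250 = 773,010 (under)
Q2 2028–Q4 2028: 17,860 + 516,250 + 618,320 = 1,152,430 (over)
Q3 2028–Q1 2029: 516,250 + 618,320 + 674,750 = 1,809,320 (over)
Q4 2028–Q2 2029: 618,320 + 674,750 + 371,110 = 1,664,180 (over)
Q1 2029–Q3 2029: 674,750 + 371,110 + 15,450 = 1,061,310 (over)
Q2 2029–Q4 2029: 371,110 + 15,450 + 1,180,180 = 1,566,740 (over)
Q3 2029–Q1 2030: 15,450 + 1,180,180 + 154,250 = 1,349,880 (over)
6 windows exceed the threshold.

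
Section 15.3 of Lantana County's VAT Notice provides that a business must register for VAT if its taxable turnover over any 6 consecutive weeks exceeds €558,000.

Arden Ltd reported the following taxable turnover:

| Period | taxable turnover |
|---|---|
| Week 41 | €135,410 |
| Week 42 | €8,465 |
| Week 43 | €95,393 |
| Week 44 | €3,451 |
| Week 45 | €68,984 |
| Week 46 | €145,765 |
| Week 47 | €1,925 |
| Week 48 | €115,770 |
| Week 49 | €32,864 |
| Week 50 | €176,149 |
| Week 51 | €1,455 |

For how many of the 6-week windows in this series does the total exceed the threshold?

0

Week 41–Week 46: €135,410 + €8,465 + €95,393 + €3,451 + €68,984 + €145,765 = €457,468 (under)
Week 42–Week 47: €8,465 + €95,393 + €3,451 + €68,984 + €145,765 + €1,925 = €323,983 (under)
Week 43–Week 48: €95,393 + €3,451 + €68,984 + €145,765 + €1,925 + €115,770 = €431,288 (under)
Week 44–Week 49: €3,451 + €68,984 + €145,765 + €1,925 + €115,770 + €32,864 = €368,759 (under)
Week 45–Week 50: €68,984 + €145,765 + €1,925 + €115,770 + €32,864 + €176,149 = €541,457 (under)
Week 46–Week 51: €145,765 + €1,925 + €115,770 + €32,864 + €176,149 + €1,455 = €473,928 (under)
0 windows exceed the threshold.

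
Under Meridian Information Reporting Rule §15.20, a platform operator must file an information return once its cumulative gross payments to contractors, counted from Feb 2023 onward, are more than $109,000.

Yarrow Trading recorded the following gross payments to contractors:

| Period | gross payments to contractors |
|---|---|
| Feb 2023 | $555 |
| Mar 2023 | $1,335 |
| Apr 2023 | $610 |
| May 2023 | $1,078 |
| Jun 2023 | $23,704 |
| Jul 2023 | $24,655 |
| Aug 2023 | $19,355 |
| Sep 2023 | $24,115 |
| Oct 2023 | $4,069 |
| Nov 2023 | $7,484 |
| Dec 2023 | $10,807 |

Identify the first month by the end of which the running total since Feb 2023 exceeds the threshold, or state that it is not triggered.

Through Feb 2023: $555
Through Mar 2023: $1,890
Through Apr 2023: $2,500
Through May 2023: $3,578
Through Jun 2023: $27,282
Through Jul 2023: $51,937
Through Aug 2023: $71,292
Through Sep 2023: $95,407
Through Oct 2023: $99,476
Through Nov 2023: $106,960
Through Dec 2023: $117,767 ← exceeds threshold

Dec 2023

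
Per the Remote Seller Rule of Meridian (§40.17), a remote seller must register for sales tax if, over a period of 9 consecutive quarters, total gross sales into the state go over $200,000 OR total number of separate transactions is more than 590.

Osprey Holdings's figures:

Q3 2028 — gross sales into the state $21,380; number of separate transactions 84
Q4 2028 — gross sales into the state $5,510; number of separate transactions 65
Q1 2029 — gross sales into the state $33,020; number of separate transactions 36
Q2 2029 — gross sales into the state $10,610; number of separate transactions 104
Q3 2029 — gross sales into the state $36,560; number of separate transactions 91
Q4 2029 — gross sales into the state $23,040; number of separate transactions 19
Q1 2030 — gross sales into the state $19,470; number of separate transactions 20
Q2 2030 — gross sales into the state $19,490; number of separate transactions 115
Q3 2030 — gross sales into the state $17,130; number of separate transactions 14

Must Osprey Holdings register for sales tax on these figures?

No

Total gross sales into the state: $21,380 + $5,510 + $33,020 + $10,610 + $36,560 + $23,040 + $19,470 + $19,490 + $17,130 = $186,210 (≤ $200,000).
Total number of separate transactions: 84 + 65 + 36 + 104 + 91 + 19 + 20 + 115 + 14 = 548 (≤ 590).
The test is 'or': neither threshold is exceeded.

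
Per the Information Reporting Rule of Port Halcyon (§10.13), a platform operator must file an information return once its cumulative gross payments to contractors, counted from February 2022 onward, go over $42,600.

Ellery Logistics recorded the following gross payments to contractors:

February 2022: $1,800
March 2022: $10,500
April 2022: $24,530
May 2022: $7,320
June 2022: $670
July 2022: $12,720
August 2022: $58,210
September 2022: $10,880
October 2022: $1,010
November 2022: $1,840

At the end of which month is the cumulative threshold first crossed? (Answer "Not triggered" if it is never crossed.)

Through February 2022: $1,800
Through March 2022: $12,300
Through April 2022: $36,830
Through May 2022: $44,150 ← exceeds threshold

May 2022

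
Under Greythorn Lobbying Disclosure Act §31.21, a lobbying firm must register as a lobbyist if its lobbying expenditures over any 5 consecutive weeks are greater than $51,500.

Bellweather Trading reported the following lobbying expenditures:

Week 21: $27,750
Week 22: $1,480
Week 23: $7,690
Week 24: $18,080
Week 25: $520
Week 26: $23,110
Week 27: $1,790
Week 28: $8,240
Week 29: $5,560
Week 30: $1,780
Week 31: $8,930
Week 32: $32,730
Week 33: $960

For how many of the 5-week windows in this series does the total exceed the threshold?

3

Week 21–Week 25: $27,750 + $1,480 + $7,690 + $18,080 + $520 = $55,520 (over)
Week 22–Week 26: $1,480 + $7,690 + $18,080 + $520 + $23,110 = $50,880 (under)
Week 23–Week 27: $7,690 + $18,080 + $520 + $23,110 + $1,790 = $51,190 (under)
Week 24–Week 28: $18,080 + $520 + $23,110 + $1,790 + $8,240 = $51,740 (over)
Week 25–Week 29: $520 + $23,110 + $1,790 + $8,240 + $5,560 = $39,220 (under)
Week 26–Week 30: $23,110 + $1,790 + $8,240 + $5,560 + $1,780 = $40,480 (under)
Week 27–Week 31: $1,790 + $8,240 + $5,560 + $1,780 + $8,930 = $26,300 (under)
Week 28–Week 32: $8,240 + $5,560 + $1,780 + $8,930 + $32,730 = $57,240 (over)
Week 29–Week 33: $5,560 + $1,780 + $8,930 + $32,730 + $960 = $49,960 (under)
3 windows exceed the threshold.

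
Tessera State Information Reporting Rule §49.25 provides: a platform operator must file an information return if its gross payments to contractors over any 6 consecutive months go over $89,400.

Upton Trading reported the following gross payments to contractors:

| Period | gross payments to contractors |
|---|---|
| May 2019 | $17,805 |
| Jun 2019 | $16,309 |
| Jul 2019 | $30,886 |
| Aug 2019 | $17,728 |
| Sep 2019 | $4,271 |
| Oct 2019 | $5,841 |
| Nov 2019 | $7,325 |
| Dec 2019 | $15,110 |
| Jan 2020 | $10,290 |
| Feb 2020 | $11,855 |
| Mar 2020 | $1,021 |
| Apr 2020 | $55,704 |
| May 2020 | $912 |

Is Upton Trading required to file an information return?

Yes

May 2019–Oct 2019: $17,805 + $16,309 + $30,886 + $17,728 + $4,271 + $5,841 = $92,840 (over)
Jun 2019–Nov 2019: $16,309 + $30,886 + $17,728 + $4,271 + $5,841 + $7,325 = $82,360 (under)
Jul 2019–Dec 2019: $30,886 + $17,728 + $4,271 + $5,841 + $7,325 + $15,110 = $81,161 (under)
Aug 2019–Jan 2020: $17,728 + $4,271 + $5,841 + $7,325 + $15,110 + $10,290 = $60,565 (under)
Sep 2019–Feb 2020: $4,271 + $5,841 + $7,325 + $15,110 + $10,290 + $11,855 = $54,692 (under)
Oct 2019–Mar 2020: $5,841 + $7,325 + $15,110 + $10,290 + $11,855 + $1,021 = $51,442 (under)
Nov 2019–Apr 2020: $7,325 + $15,110 + $10,290 + $11,855 + $1,021 + $55,704 = $101,305 (over)
Dec 2019–May 2020: $15,110 + $10,290 + $11,855 + $1,021 + $55,704 + $912 = $94,892 (over)
At least one window exceeds $89,400.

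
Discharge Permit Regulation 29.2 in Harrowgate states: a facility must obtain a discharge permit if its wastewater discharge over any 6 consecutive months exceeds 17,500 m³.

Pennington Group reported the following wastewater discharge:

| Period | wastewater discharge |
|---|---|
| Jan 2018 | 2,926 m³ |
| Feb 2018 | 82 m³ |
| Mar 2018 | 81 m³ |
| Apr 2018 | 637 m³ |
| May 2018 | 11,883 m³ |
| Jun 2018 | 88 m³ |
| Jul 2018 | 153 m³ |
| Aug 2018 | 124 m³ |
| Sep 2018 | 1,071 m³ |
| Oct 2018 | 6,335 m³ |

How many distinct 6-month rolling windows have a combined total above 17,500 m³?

1

Jan 2018–Jun 2018: 2,926 m³ + 82 m³ + 81 m³ + 637 m³ + 11,883 m³ + 88 m³ = 15,697 m³ (under)
Feb 2018–Jul 2018: 82 m³ + 81 m³ + 637 m³ + 11,883 m³ + 88 m³ + 153 m³ = 12,924 m³ (under)
Mar 2018–Aug 2018: 81 m³ + 637 m³ + 11,883 m³ + 88 m³ + 153 m³ + 124 m³ = 12,966 m³ (under)
Apr 2018–Sep 2018: 637 m³ + 11,883 m³ + 88 m³ + 153 m³ + 124 m³ + 1,071 m³ = 13,956 m³ (under)
May 2018–Oct 2018: 11,883 m³ + 88 m³ + 153 m³ + 124 m³ + 1,071 m³ + 6,335 m³ = 19,654 m³ (over)
1 window exceeds the threshold.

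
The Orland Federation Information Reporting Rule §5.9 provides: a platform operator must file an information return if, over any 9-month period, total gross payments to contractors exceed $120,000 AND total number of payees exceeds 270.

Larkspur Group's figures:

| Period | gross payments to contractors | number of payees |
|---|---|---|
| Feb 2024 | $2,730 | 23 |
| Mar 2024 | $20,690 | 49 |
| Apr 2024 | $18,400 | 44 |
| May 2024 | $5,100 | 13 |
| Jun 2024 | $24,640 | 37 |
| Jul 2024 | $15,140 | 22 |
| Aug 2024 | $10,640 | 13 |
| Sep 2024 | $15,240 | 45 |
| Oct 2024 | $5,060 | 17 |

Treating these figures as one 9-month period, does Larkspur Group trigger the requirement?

No

Total gross payments to contractors: $2,730 + $20,690 + $18,400 + $5,100 + $24,640 + $15,140 + $10,640 + $15,240 + $5,060 = $117,640 (≤ $120,000).
Total number of payees: 23 + 49 + 44 + 13 + 37 + 22 + 13 + 45 + 17 = 263 (≤ 270).
The test is 'and': the rule requires both, and at least one is not exceeded.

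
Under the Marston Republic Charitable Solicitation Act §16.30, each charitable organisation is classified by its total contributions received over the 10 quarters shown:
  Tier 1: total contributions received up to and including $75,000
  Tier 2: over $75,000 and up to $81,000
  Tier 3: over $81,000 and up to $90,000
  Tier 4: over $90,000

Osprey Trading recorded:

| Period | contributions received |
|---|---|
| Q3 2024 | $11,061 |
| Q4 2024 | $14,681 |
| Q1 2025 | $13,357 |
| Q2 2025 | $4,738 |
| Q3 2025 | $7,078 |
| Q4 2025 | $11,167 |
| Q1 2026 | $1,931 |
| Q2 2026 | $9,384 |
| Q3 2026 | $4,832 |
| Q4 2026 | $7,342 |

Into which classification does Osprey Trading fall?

Tier 3

Total contributions received: $11,061 + $14,681 + $13,357 + $4,738 + $7,078 + $11,167 + $1,931 + $9,384 + $4,832 + $7,342 = $85,571.
$81,000 < $85,571 ≤ $90,000, so Tier 3 applies.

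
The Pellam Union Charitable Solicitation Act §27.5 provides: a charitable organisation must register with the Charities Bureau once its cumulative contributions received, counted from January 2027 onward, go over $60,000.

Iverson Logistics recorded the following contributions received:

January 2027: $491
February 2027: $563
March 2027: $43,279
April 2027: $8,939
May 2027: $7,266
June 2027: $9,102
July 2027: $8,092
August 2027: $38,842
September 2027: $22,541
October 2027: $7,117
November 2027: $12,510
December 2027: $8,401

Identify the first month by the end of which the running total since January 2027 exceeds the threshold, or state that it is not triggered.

Through January 2027: $491
Through February 2027: $1,054
Through March 2027: $44,333
Through April 2027: $53,272
Through May 2027: $60,538 ← exceeds threshold

May 2027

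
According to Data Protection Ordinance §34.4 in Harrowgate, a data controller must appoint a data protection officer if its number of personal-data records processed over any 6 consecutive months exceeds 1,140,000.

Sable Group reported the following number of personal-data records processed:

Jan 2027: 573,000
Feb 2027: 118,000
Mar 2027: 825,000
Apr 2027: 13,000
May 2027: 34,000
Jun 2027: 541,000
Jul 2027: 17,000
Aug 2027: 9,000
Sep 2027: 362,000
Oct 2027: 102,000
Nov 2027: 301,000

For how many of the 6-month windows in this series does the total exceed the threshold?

Jan 2027–Jun 2027: 573,000 + 118,000 + 825,000 + 13,000 + 34,000 + 541,000 = 2,104,000 (over)
Feb 2027–Jul 2027: 118,000 + 825,000 + 13,000 + 34,000 + 541,000 + 17,000 = 1,548,000 (over)
Mar 2027–Aug 2027: 825,000 + 13,000 + 34,000 + 541,000 + 17,000 + 9,000 = 1,439,000 (over)
Apr 2027–Sep 2027: 13,000 + 34,000 + 541,000 + 17,000 + 9,000 + 362,000 = 976,000 (under)
May 2027–Oct 2027: 34,000 + 541,000 + 17,000 + 9,000 + 362,000 + 102,000 = 1,065,000 (under)
Jun 2027–Nov 2027: 541,000 + 17,000 + 9,000 + 362,000 + 102,000 + 301,000 = 1,332,000 (over)
4 windows exceed the threshold.

4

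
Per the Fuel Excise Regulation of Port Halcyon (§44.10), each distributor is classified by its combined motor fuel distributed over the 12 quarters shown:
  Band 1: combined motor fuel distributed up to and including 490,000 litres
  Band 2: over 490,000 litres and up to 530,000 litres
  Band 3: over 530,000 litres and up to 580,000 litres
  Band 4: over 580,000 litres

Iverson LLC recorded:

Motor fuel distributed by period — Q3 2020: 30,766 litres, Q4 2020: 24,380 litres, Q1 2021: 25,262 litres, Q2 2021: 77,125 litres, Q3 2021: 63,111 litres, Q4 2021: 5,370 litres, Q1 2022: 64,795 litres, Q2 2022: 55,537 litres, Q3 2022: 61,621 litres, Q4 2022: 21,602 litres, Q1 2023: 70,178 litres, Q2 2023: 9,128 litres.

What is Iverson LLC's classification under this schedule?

Band 2

Combined motor fuel distributed: 30,766 litres + 24,380 litres + 25,262 litres + 77,125 litres + 63,111 litres + 5,370 litres + 64,795 litres + 55,537 litres + 61,621 litres + 21,602 litres + 70,178 litres + 9,128 litres = 508,875 litres.
490,000 litres < 508,875 litres ≤ 530,000 litres, so Band 2 applies.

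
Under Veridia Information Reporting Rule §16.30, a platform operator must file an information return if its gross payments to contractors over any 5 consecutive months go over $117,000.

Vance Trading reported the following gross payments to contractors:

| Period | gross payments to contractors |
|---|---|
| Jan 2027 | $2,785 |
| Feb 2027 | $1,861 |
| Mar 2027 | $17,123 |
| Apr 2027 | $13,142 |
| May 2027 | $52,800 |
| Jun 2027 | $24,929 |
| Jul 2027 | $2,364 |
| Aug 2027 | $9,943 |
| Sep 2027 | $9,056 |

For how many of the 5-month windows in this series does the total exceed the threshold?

0

Jan 2027–May 2027: $2,785 + $1,861 + $17,123 + $13,142 + $52,800 = $87,711 (under)
Feb 2027–Jun 2027: $1,861 + $17,123 + $13,142 + $52,800 + $24,929 = $109,855 (under)
Mar 2027–Jul 2027: $17,123 + $13,142 + $52,800 + $24,929 + $2,364 = $110,358 (under)
Apr 2027–Aug 2027: $13,142 + $52,800 + $24,929 + $2,364 + $9,943 = $103,178 (under)
May 2027–Sep 2027: $52,800 + $24,929 + $2,364 + $9,943 + $9,056 = $99,092 (under)
0 windows exceed the threshold.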